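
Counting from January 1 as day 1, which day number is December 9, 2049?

Days in months before December: 31 + 28 + 31 + 30 + 31 + 30 + 31 + 31 + 30 + 31 + 30 = 334.
Plus 9 days into December → day 343.

343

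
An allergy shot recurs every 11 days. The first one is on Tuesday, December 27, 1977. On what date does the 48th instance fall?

The 48th occurrence is 47 intervals after the first: 47 × 11 = 517 days after December 27, 1977.
December has 31 days — 4 days to the end of December leaves 513.
1978 has 365 days (148 left).
January has 31 days (117 left).
February has 28 days (89 left).
March has 31 days (58 left).
April has 30 days (28 left).
28 days into May → May 28, 1979.

May 28, 1979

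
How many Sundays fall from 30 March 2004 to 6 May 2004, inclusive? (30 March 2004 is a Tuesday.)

5

30 March 2004 is a Tuesday; the first Sunday on or after it is 4 April 2004 (5 days later).
From 4 April 2004 to 6 May 2004: 26 + 6 = 32 days (rest of April, May).
32 ÷ 7 = 4 full weeks with remainder 4, so 4 more Sundays after the first → 5.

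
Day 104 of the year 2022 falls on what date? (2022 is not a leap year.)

2022-04-14

January has 31 days (104 − 31 = 73 remain).
February has 28 days (73 − 28 = 45 remain).
March has 31 days (45 − 31 = 14 remain).
14 into April → April 14.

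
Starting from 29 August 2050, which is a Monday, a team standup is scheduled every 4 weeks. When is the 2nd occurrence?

26 September 2050

The 2nd occurrence is 1 interval after the first: 1 × 28 = 28 days after 29 August 2050.
August has 31 days — 2 days to the end of August leaves 26.
26 days into September → 26 September 2050.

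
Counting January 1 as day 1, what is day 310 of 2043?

January has 31 days (310 − 31 = 279 remain).
February has 28 days (279 − 28 = 251 remain).
March has 31 days (251 − 31 = 220 remain).
April has 30 days (220 − 30 = 190 remain).
May has 31 days (190 − 31 = 159 remain).
June has 30 days (159 − 30 = 129 remain).
July has 31 days (129 − 31 = 98 remain).
August has 31 days (98 − 31 = 67 remain).
September has 30 days (67 − 30 = 37 remain).
October has 31 days (37 − 31 = 6 remain).
6 into November → November 6.

2043-11-06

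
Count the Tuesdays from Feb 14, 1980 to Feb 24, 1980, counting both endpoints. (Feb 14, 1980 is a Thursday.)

Feb 14, 1980 is a Thursday; the first Tuesday on or after it is Feb 19, 1980 (5 days later).
From Feb 19, 1980 to Feb 24, 1980 is 24 − 19 = 5 days.
5 ÷ 7 = 0 full weeks with remainder 5, so 0 more Tuesdays after the first → 1.

1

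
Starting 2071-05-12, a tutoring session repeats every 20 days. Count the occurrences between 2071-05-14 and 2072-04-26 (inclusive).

Occurrences land 20·i days after 2071-05-12 for i = 0, 1, 2, …
2071-05-14 is 2 days after the start; 2 ÷ 20 = 0 remainder 2; since the remainder is 2, round up to i = 1. First occurrence in the window: #2 on 2071-06-01 (1×20 = 20 days in).
2072-04-26 is 350 days after the start; 350 ÷ 20 = 17 remainder 10. Last occurrence in the window: #18 on 2072-04-16.
Occurrences #2 through #18: 17 in total.

17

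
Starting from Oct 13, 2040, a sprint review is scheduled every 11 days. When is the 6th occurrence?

Dec 7, 2040

The 6th occurrence is 5 intervals after the first: 5 × 11 = 55 days after Oct 13, 2040.
Oct has 31 days — 18 days to the end of Oct leaves 37.
Nov has 30 days (7 left).
7 days into Dec → Dec 7, 2040.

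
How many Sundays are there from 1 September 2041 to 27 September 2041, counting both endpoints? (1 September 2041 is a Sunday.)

4

1 September 2041 is a Sunday; the first Sunday on or after it is 1 September 2041.
From 1 September 2041 to 27 September 2041 is 27 − 1 = 26 days.
26 ÷ 7 = 3 full weeks with remainder 5, so 3 more Sundays after the first → 4.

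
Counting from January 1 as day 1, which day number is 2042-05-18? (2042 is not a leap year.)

Days in months before May: 31 + 28 + 31 + 30 = 120.
Plus 18 days into May → day 138.

138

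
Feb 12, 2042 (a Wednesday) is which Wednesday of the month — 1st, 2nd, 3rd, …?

Day 12 falls in week ⌈12/7⌉ of the month.
Days 1–7 hold the 1st Wednesday, 8–14 the 2nd, 15–21 the 3rd, 22–28 the 4th, 29–31 the 5th.
12 is in the range for the 2nd.

2nd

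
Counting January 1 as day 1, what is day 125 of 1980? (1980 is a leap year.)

January has 31 days (125 − 31 = 94 remain).
February has 29 days (94 − 29 = 65 remain).
March has 31 days (65 − 31 = 34 remain).
April has 30 days (34 − 30 = 4 remain).
4 into May → May 4.

May 4, 1980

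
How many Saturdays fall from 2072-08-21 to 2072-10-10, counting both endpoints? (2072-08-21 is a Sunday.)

7

2072-08-21 is a Sunday; the first Saturday on or after it is 2072-08-27 (6 days later).
From 2072-08-27 to 2072-10-10: 4 + 30 + 10 = 44 days (rest of August, September, October).
44 ÷ 7 = 6 full weeks with remainder 2, so 6 more Saturdays after the first → 7.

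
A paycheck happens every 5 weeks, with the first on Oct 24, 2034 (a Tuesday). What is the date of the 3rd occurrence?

The 3rd occurrence is 2 intervals after the first: 2 × 35 = 70 days after Oct 24, 2034.
Oct has 31 days — 7 days to the end of Oct leaves 63.
Nov has 30 days (33 left).
Dec has 31 days (2 left).
2 days into Jan → Jan 2, 2035.

Jan 2, 2035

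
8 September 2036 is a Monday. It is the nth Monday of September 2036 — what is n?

2nd

Day 8 falls in week ⌈8/7⌉ of the month.
Days 1–7 hold the 1st Monday, 8–14 the 2nd, 15–21 the 3rd, 22–28 the 4th, 29–31 the 5th.
8 is in the range for the 2nd.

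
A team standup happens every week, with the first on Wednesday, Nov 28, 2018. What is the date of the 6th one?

Jan 2, 2019

The 6th occurrence is 5 intervals after the first: 5 × 7 = 35 days after Nov 28, 2018.
Nov has 30 days — 2 days to the end of Nov leaves 33.
Dec has 31 days (2 left).
2 days into Jan → Jan 2, 2019.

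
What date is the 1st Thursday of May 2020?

May 2020 begins on a Friday, so the first Thursday is May 7 (6 days later).

May 7, 2020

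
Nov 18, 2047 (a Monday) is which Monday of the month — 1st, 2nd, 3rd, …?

3rd

Day 18 falls in week ⌈18/7⌉ of the month.
Days 1–7 hold the 1st Monday, 8–14 the 2nd, 15–21 the 3rd, 22–28 the 4th, 29–31 the 5th.
18 is in the range for the 3rd.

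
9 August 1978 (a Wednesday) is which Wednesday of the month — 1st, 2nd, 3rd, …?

Day 9 falls in week ⌈9/7⌉ of the month.
Days 1–7 hold the 1st Wednesday, 8–14 the 2nd, 15–21 the 3rd, 22–28 the 4th, 29–31 the 5th.
9 is in the range for the 2nd.

2nd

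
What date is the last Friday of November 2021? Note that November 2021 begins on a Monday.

26 November 2021

November 2021 begins on a Monday, so the first Friday is November 5 (4 days later).
November 2021 has 30 days. Adding weeks: 5, 12, 19, 26 — the last one ≤ 30 is the 26th.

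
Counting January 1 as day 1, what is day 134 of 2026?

January has 31 days (134 − 31 = 103 remain).
February has 28 days (103 − 28 = 75 remain).
March has 31 days (75 − 31 = 44 remain).
April has 30 days (44 − 30 = 14 remain).
14 into May → May 14.

14 May 2026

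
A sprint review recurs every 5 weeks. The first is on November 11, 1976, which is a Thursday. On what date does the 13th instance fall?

January 5, 1978

The 13th occurrence is 12 intervals after the first: 12 × 35 = 420 days after November 11, 1976.
November has 30 days — 19 days to the end of November leaves 401.
From end of November to end of 1976 is 31 days (370 left).
1977 has 365 days (5 left).
5 days into January → January 5, 1978.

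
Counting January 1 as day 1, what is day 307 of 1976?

November 2, 1976

January has 31 days (307 − 31 = 276 remain).
February has 29 days (276 − 29 = 247 remain).
March has 31 days (247 − 31 = 216 remain).
April has 30 days (216 − 30 = 186 remain).
May has 31 days (186 − 31 = 155 remain).
June has 30 days (155 − 30 = 125 remain).
July has 31 days (125 − 31 = 94 remain).
August has 31 days (94 − 31 = 63 remain).
September has 30 days (63 − 30 = 33 remain).
October has 31 days (33 − 31 = 2 remain).
2 into November → November 2.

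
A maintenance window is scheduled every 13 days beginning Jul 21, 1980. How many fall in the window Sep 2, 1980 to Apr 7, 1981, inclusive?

17

Occurrences land 13·i days after Jul 21, 1980 for i = 0, 1, 2, …
Sep 2, 1980 is 43 days after the start; 43 ÷ 13 = 3 remainder 4; since the remainder is 4, round up to i = 4. First occurrence in the window: #5 on Sep 11, 1980 (4×13 = 52 days in).
Apr 7, 1981 is 260 days after the start; 260 ÷ 13 = 20 remainder 0. Last occurrence in the window: #21 on Apr 7, 1981.
Occurrences #5 through #21: 17 in total.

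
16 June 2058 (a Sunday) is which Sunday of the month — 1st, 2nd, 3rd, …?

Day 16 falls in week ⌈16/7⌉ of the month.
Days 1–7 hold the 1st Sunday, 8–14 the 2nd, 15–21 the 3rd, 22–28 the 4th, 29–31 the 5th.
16 is in the range for the 3rd.

3rd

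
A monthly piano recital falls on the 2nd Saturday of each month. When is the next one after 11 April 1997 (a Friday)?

12 April 1997

April 1997 starts on a Tuesday; its first Saturday is the 5th, so the 2nd Saturday is the 12th — 12 April 1997.
12 April 1997 is after 11 April 1997, so that is the next one.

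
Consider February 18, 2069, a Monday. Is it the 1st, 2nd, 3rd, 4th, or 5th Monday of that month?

Day 18 falls in week ⌈18/7⌉ of the month.
Days 1–7 hold the 1st Monday, 8–14 the 2nd, 15–21 the 3rd, 22–28 the 4th, 29–31 the 5th.
18 is in the range for the 3rd.

3rd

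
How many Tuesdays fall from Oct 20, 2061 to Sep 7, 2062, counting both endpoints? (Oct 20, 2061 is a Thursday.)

Oct 20, 2061 is a Thursday; the first Tuesday on or after it is Oct 25, 2061 (5 days later).
From Oct 25, 2061 to Sep 7, 2062: 67 + 250 = 317 days (rest of 2061, to Sep 7, 2062 in 2062).
317 ÷ 7 = 45 full weeks with remainder 2, so 45 more Tuesdays after the first → 46.

46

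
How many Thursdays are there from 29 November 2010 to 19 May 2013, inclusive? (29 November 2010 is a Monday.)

29 November 2010 is a Monday; the first Thursday on or after it is 2 December 2010 (3 days later).
From 2 December 2010 to 19 May 2013: 29 + 365 + 366 + 139 = 899 days (rest of 2010, 2011, 2012, to 19 May 2013 in 2013).
899 ÷ 7 = 128 full weeks with remainder 3, so 128 more Thursdays after the first → 129.

129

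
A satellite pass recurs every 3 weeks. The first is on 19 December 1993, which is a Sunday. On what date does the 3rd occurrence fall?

30 January 1994

The 3rd occurrence is 2 intervals after the first: 2 × 21 = 42 days after 19 December 1993.
December has 31 days — 12 days to the end of December leaves 30.
30 days into January → 30 January 1994.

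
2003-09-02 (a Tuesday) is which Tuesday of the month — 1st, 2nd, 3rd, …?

1st

Day 2 falls in week ⌈2/7⌉ of the month.
Days 1–7 hold the 1st Tuesday, 8–14 the 2nd, 15–21 the 3rd, 22–28 the 4th, 29–31 the 5th.
2 is in the range for the 1st.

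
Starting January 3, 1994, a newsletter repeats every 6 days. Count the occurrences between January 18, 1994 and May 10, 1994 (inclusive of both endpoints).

Occurrences land 6·i days after January 3, 1994 for i = 0, 1, 2, …
January 18, 1994 is 15 days after the start; 15 ÷ 6 = 2 remainder 3; since the remainder is 3, round up to i = 3. First occurrence in the window: #4 on January 21, 1994 (3×6 = 18 days in).
May 10, 1994 is 127 days after the start; 127 ÷ 6 = 21 remainder 1. Last occurrence in the window: #22 on May 9, 1994.
Occurrences #4 through #22: 19 in total.

19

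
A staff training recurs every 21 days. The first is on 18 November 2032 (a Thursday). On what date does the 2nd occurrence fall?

The 2nd occurrence is 1 interval after the first: 1 × 21 = 21 days after 18 November 2032.
November has 30 days — 12 days to the end of November leaves 9.
9 days into December → 9 December 2032.

9 December 2032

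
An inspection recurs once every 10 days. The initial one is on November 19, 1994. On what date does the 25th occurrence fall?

July 17, 1995

The 25th occurrence is 24 intervals after the first: 24 × 10 = 240 days after November 19, 1994.
November has 30 days — 11 days to the end of November leaves 229.
December has 31 days (198 left).
January has 31 days (167 left).
February has 28 days (139 left).
March has 31 days (108 left).
April has 30 days (78 left).
May has 31 days (47 left).
June has 30 days (17 left).
17 days into July → July 17, 1995.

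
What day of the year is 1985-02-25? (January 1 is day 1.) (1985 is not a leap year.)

Days in months before February: 31 = 31.
Plus 25 days into February → day 56.

56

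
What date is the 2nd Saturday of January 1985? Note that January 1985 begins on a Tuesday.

January 1985 begins on a Tuesday, so the first Saturday is January 5 (4 days later).
The 2nd Saturday is 1 weeks later: 5 + 7 = 12.

12 January 1985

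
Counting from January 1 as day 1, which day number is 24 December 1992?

359

Days in months before December: 31 + 29 + 31 + 30 + 31 + 30 + 31 + 31 + 30 + 31 + 30 = 335.
Plus 24 days into December → day 359.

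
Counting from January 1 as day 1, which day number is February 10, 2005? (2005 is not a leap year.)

41

Days in months before February: 31 = 31.
Plus 10 days into February → day 41.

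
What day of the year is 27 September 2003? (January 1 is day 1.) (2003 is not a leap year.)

Days in months before September: 31 + 28 + 31 + 30 + 31 + 30 + 31 + 31 = 243.
Plus 27 days into September → day 270.

270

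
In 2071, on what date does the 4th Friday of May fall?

22 May 2071

The first Friday of May 2071 is May 1.
The 4th Friday is 3 weeks later: 1 + 21 = 22.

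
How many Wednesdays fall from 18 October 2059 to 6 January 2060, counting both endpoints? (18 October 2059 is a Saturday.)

18 October 2059 is a Saturday; the first Wednesday on or after it is 22 October 2059 (4 days later).
From 22 October 2059 to 6 January 2060: 9 + 30 + 31 + 6 = 76 days (rest of October, November, December, January).
76 ÷ 7 = 10 full weeks with remainder 6, so 10 more Wednesdays after the first → 11.

11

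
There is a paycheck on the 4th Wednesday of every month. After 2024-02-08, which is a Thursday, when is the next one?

2024-02-28

February 2024 starts on a Thursday; its first Wednesday is the 7th, so the 4th Wednesday is the 28th — 2024-02-28.
2024-02-28 is after 2024-02-08, so that is the next one.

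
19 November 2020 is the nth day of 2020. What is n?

324

Days in months before November: 31 + 29 + 31 + 30 + 31 + 30 + 31 + 31 + 30 + 31 = 305.
Plus 19 days into November → day 324.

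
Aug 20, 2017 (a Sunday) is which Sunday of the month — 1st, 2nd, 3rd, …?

Day 20 falls in week ⌈20/7⌉ of the month.
Days 1–7 hold the 1st Sunday, 8–14 the 2nd, 15–21 the 3rd, 22–28 the 4th, 29–31 the 5th.
20 is in the range for the 3rd.

3rd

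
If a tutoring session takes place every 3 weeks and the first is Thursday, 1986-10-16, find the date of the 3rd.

1986-11-27

The 3rd occurrence is 2 intervals after the first: 2 × 21 = 42 days after 1986-10-16.
October has 31 days — 15 days to the end of October leaves 27.
27 days into November → 1986-11-27.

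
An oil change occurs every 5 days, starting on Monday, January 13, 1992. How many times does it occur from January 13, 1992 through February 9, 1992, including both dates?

Occurrences land 5·i days after January 13, 1992 for i = 0, 1, 2, …
The window opens on the start date, so the first occurrence inside is #1 on January 13, 1992.
February 9, 1992 is 27 days after the start; 27 ÷ 5 = 5 remainder 2. Last occurrence in the window: #6 on February 7, 1992.
Occurrences #1 through #6: 6 in total.

6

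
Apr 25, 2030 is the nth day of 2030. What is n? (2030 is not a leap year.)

115

Days in months before Apr: 31 + 28 + 31 = 90.
Plus 25 days into Apr → day 115.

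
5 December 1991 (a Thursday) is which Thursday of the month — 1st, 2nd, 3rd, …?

1st

Day 5 falls in week ⌈5/7⌉ of the month.
Days 1–7 hold the 1st Thursday, 8–14 the 2nd, 15–21 the 3rd, 22–28 the 4th, 29–31 the 5th.
5 is in the range for the 1st.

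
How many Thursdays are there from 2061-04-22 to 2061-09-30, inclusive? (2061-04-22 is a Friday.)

2061-04-22 is a Friday; the first Thursday on or after it is 2061-04-28 (6 days later).
From 2061-04-28 to 2061-09-30: 2 + 31 + 30 + 31 + 31 + 30 = 155 days (rest of April, May, June, July, August, September).
155 ÷ 7 = 22 full weeks with remainder 1, so 22 more Thursdays after the first → 23.

23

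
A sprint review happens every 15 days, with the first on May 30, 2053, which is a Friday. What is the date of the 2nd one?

The 2nd occurrence is 1 interval after the first: 1 × 15 = 15 days after May 30, 2053.
May has 31 days — 1 day to the end of May leaves 14.
14 days into June → June 14, 2053.

June 14, 2053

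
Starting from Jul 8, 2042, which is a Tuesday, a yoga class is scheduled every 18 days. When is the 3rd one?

The 3rd occurrence is 2 intervals after the first: 2 × 18 = 36 days after Jul 8, 2042.
Jul has 31 days — 23 days to the end of Jul leaves 13.
13 days into Aug → Aug 13, 2042.

Aug 13, 2042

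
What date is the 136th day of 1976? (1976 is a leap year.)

1976-05-15

January has 31 days (136 − 31 = 105 remain).
February has 29 days (105 − 29 = 76 remain).
March has 31 days (76 − 31 = 45 remain).
April has 30 days (45 − 30 = 15 remain).
15 into May → May 15.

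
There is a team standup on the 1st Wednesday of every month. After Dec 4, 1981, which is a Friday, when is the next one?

Dec 1981 starts on a Tuesday, so its 1st Wednesday is Dec 2, 1981 (1 day in).
That is not after Dec 4, 1981, so look at Jan 1982.
Jan 1982 starts on a Friday, so its 1st Wednesday is Jan 6, 1982 (5 days in).

Jan 6, 1982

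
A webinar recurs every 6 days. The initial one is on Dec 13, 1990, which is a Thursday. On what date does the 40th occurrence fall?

The 40th occurrence is 39 intervals after the first: 39 × 6 = 234 days after Dec 13, 1990.
Dec has 31 days — 18 days to the end of Dec leaves 216.
Jan has 31 days (185 left).
Feb has 28 days (157 left).
Mar has 31 days (126 left).
Apr has 30 days (96 left).
May has 31 days (65 left).
Jun has 30 days (35 left).
Jul has 31 days (4 left).
4 days into Aug → Aug 4, 1991.

Aug 4, 1991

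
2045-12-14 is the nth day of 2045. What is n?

348

Days in months before December: 31 + 28 + 31 + 30 + 31 + 30 + 31 + 31 + 30 + 31 + 30 = 334.
Plus 14 days into December → day 348.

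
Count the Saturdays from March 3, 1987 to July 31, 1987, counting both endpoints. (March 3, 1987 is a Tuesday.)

March 3, 1987 is a Tuesday; the first Saturday on or after it is March 7, 1987 (4 days later).
From March 7, 1987 to July 31, 1987: 24 + 30 + 31 + 30 + 31 = 146 days (rest of March, April, May, June, July).
146 ÷ 7 = 20 full weeks with remainder 6, so 20 more Saturdays after the first → 21.

21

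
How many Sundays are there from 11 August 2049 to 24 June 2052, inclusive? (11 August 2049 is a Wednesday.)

11 August 2049 is a Wednesday; the first Sunday on or after it is 15 August 2049 (4 days later).
From 15 August 2049 to 24 June 2052: 138 + 365 + 365 + 176 = 1044 days (rest of 2049, 2050, 2051, to 24 June 2052 in 2052).
1044 ÷ 7 = 149 full weeks with remainder 1, so 149 more Sundays after the first → 150.

150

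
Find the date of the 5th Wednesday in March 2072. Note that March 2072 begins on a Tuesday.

2072-03-30

March 2072 begins on a Tuesday, so the first Wednesday is March 2 (1 day later).
The 5th Wednesday is 4 weeks later: 2 + 28 = 30.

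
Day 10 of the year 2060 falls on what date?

10 into Jan → Jan 10.

Jan 10, 2060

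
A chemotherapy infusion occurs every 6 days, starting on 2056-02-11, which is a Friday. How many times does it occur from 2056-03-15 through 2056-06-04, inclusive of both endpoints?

Occurrences land 6·i days after 2056-02-11 for i = 0, 1, 2, …
2056-03-15 is 33 days after the start; 33 ÷ 6 = 5 remainder 3; since the remainder is 3, round up to i = 6. First occurrence in the window: #7 on 2056-03-18 (6×6 = 36 days in).
2056-06-04 is 114 days after the start; 114 ÷ 6 = 19 remainder 0. Last occurrence in the window: #20 on 2056-06-04.
Occurrences #7 through #20: 14 in total.

14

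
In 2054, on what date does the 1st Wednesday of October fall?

October 7, 2054

October 2054 begins on a Thursday, so the first Wednesday is October 7 (6 days later).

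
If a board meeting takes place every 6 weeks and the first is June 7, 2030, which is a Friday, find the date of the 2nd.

July 19, 2030

The 2nd occurrence is 1 interval after the first: 1 × 42 = 42 days after June 7, 2030.
June has 30 days — 23 days to the end of June leaves 19.
19 days into July → July 19, 2030.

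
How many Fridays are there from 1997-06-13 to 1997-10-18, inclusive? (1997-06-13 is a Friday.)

19

1997-06-13 is a Friday; the first Friday on or after it is 1997-06-13.
From 1997-06-13 to 1997-10-18: 17 + 31 + 31 + 30 + 18 = 127 days (rest of June, July, August, September, October).
127 ÷ 7 = 18 full weeks with remainder 1, so 18 more Fridays after the first → 19.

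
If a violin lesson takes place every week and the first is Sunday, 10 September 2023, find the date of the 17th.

The 17th occurrence is 16 intervals after the first: 16 × 7 = 112 days after 10 September 2023.
September has 30 days — 20 days to the end of September leaves 92.
October has 31 days (61 left).
November has 30 days (31 left).
31 days into December → 31 December 2023.

31 December 2023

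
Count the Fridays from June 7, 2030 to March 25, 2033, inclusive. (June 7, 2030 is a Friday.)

June 7, 2030 is a Friday; the first Friday on or after it is June 7, 2030.
From June 7, 2030 to March 25, 2033: 207 + 365 + 366 + 84 = 1022 days (rest of 2030, 2031, 2032, to March 25, 2033 in 2033).
1022 ÷ 7 = 146 full weeks with remainder 0, so 146 more Fridays after the first → 147.

147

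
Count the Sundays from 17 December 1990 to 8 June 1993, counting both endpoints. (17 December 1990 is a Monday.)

17 December 1990 is a Monday; the first Sunday on or after it is 23 December 1990 (6 days later).
From 23 December 1990 to 8 June 1993: 8 + 365 + 366 + 159 = 898 days (rest of 1990, 1991, 1992, to 8 June 1993 in 1993).
898 ÷ 7 = 128 full weeks with remainder 2, so 128 more Sundays after the first → 129.

129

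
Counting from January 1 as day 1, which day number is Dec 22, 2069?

356

Days in months before Dec: 31 + 28 + 31 + 30 + 31 + 30 + 31 + 31 + 30 + 31 + 30 = 334.
Plus 22 days into Dec → day 356.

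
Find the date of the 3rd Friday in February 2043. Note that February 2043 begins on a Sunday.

February 20, 2043

February 2043 begins on a Sunday, so the first Friday is February 6 (5 days later).
The 3rd Friday is 2 weeks later: 6 + 14 = 20.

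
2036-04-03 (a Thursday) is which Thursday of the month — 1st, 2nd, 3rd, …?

1st

Day 3 falls in week ⌈3/7⌉ of the month.
Days 1–7 hold the 1st Thursday, 8–14 the 2nd, 15–21 the 3rd, 22–28 the 4th, 29–31 the 5th.
3 is in the range for the 1st.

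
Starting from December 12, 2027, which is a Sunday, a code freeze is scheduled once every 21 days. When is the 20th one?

January 14, 2029

The 20th occurrence is 19 intervals after the first: 19 × 21 = 399 days after December 12, 2027.
December has 31 days — 19 days to the end of December leaves 380.
January has 31 days (349 left).
February has 29 days (320 left).
March has 31 days (289 left).
April has 30 days (259 left).
May has 31 days (228 left).
June has 30 days (198 left).
July has 31 days (167 left).
August has 31 days (136 left).
September has 30 days (106 left).
October has 31 days (75 left).
November has 30 days (45 left).
December has 31 days (14 left).
14 days into January → January 14, 2029.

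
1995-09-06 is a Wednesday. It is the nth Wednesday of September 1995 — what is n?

Day 6 falls in week ⌈6/7⌉ of the month.
Days 1–7 hold the 1st Wednesday, 8–14 the 2nd, 15–21 the 3rd, 22–28 the 4th, 29–31 the 5th.
6 is in the range for the 1st.

1st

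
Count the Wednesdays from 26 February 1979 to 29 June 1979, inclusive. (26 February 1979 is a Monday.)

26 February 1979 is a Monday; the first Wednesday on or after it is 28 February 1979 (2 days later).
From 28 February 1979 to 29 June 1979: 0 + 31 + 30 + 31 + 29 = 121 days (rest of February, March, April, May, June).
121 ÷ 7 = 17 full weeks with remainder 2, so 17 more Wednesdays after the first → 18.

18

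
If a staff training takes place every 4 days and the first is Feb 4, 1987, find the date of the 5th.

The 5th occurrence is 4 intervals after the first: 4 × 4 = 16 days after Feb 4, 1987.
16 days later is Feb 20, 1987.

Feb 20, 1987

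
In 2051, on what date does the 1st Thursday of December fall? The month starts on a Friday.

December 2051 begins on a Friday, so the first Thursday is December 7 (6 days later).

2051-12-07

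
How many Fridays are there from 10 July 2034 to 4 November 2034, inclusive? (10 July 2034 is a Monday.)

17

10 July 2034 is a Monday; the first Friday on or after it is 14 July 2034 (4 days later).
From 14 July 2034 to 4 November 2034: 17 + 31 + 30 + 31 + 4 = 113 days (rest of July, August, September, October, November).
113 ÷ 7 = 16 full weeks with remainder 1, so 16 more Fridays after the first → 17.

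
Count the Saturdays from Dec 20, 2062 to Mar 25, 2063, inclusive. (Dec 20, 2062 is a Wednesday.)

14

Dec 20, 2062 is a Wednesday; the first Saturday on or after it is Dec 23, 2062 (3 days later).
From Dec 23, 2062 to Mar 25, 2063: 8 + 31 + 28 + 25 = 92 days (rest of Dec, Jan, Feb, Mar).
92 ÷ 7 = 13 full weeks with remainder 1, so 13 more Saturdays after the first → 14.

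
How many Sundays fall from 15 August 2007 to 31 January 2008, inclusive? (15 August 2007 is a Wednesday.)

24

15 August 2007 is a Wednesday; the first Sunday on or after it is 19 August 2007 (4 days later).
From 19 August 2007 to 31 January 2008: 12 + 30 + 31 + 30 + 31 + 31 = 165 days (rest of August, September, October, November, December, January).
165 ÷ 7 = 23 full weeks with remainder 4, so 23 more Sundays after the first → 24.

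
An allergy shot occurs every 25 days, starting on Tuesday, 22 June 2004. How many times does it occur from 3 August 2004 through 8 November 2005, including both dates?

Occurrences land 25·i days after 22 June 2004 for i = 0, 1, 2, …
3 August 2004 is 42 days after the start; 42 ÷ 25 = 1 remainder 17; since the remainder is 17, round up to i = 2. First occurrence in the window: #3 on 11 August 2004 (2×25 = 50 days in).
8 November 2005 is 504 days after the start; 504 ÷ 25 = 20 remainder 4. Last occurrence in the window: #21 on 4 November 2005.
Occurrences #3 through #21: 19 in total.

19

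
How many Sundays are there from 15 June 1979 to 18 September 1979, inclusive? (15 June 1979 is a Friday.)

15 June 1979 is a Friday; the first Sunday on or after it is 17 June 1979 (2 days later).
From 17 June 1979 to 18 September 1979: 13 + 31 + 31 + 18 = 93 days (rest of June, July, August, September).
93 ÷ 7 = 13 full weeks with remainder 2, so 13 more Sundays after the first → 14.

14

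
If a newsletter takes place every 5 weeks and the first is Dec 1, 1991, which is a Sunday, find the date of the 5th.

Apr 19, 1992

The 5th occurrence is 4 intervals after the first: 4 × 35 = 140 days after Dec 1, 1991.
Dec has 31 days — 30 days to the end of Dec leaves 110.
Jan has 31 days (79 left).
Feb has 29 days (50 left).
Mar has 31 days (19 left).
19 days into Apr → Apr 19, 1992.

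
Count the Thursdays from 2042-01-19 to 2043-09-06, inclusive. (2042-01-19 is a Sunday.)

85

2042-01-19 is a Sunday; the first Thursday on or after it is 2042-01-23 (4 days later).
From 2042-01-23 to 2043-09-06: 342 + 249 = 591 days (rest of 2042, to 2043-09-06 in 2043).
591 ÷ 7 = 84 full weeks with remainder 3, so 84 more Thursdays after the first → 85.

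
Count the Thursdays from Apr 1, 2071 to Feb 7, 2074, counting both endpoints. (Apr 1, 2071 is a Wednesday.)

Apr 1, 2071 is a Wednesday; the first Thursday on or after it is Apr 2, 2071 (1 day later).
From Apr 2, 2071 to Feb 7, 2074: 273 + 366 + 365 + 38 = 1042 days (rest of 2071, 2072, 2073, to Feb 7, 2074 in 2074).
1042 ÷ 7 = 148 full weeks with remainder 6, so 148 more Thursdays after the first → 149.

149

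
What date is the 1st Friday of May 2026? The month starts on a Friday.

May 2026 begins on a Friday, so the first Friday is May 1.

May 1, 2026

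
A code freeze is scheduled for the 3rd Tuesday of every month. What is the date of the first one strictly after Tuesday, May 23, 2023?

June 20, 2023

May 2023 starts on a Monday; its first Tuesday is the 2nd, so the 3rd Tuesday is the 16th — May 16, 2023.
That is not after May 23, 2023, so look at June 2023.
June 2023 starts on a Thursday; its first Tuesday is the 6th, so the 3rd Tuesday is the 20th — June 20, 2023.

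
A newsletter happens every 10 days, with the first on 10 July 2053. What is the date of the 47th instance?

13 October 2054

The 47th occurrence is 46 intervals after the first: 46 × 10 = 460 days after 10 July 2053.
July has 31 days — 21 days to the end of July leaves 439.
From end of July to end of 2053 is 153 days (286 left).
January has 31 days (255 left).
February has 28 days (227 left).
March has 31 days (196 left).
April has 30 days (166 left).
May has 31 days (135 left).
June has 30 days (105 left).
July has 31 days (74 left).
August has 31 days (43 left).
September has 30 days (13 left).
13 days into October → 13 October 2054.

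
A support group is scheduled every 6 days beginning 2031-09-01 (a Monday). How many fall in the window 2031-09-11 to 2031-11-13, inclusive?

Occurrences land 6·i days after 2031-09-01 for i = 0, 1, 2, …
2031-09-11 is 10 days after the start; 10 ÷ 6 = 1 remainder 4; since the remainder is 4, round up to i = 2. First occurrence in the window: #3 on 2031-09-13 (2×6 = 12 days in).
2031-11-13 is 73 days after the start; 73 ÷ 6 = 12 remainder 1. Last occurrence in the window: #13 on 2031-11-12.
Occurrences #3 through #13: 11 in total.

11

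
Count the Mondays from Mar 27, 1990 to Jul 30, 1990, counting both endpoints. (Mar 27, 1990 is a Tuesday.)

18

Mar 27, 1990 is a Tuesday; the first Monday on or after it is Apr 2, 1990 (6 days later).
From Apr 2, 1990 to Jul 30, 1990: 28 + 31 + 30 + 30 = 119 days (rest of Apr, May, Jun, Jul).
119 ÷ 7 = 17 full weeks with remainder 0, so 17 more Mondays after the first → 18.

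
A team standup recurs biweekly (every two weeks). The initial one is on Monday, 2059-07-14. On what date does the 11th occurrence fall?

2059-12-01

The 11th occurrence is 10 intervals after the first: 10 × 14 = 140 days after 2059-07-14.
July has 31 days — 17 days to the end of July leaves 123.
August has 31 days (92 left).
September has 30 days (62 left).
October has 31 days (31 left).
November has 30 days (1 left).
1 day into December → 2059-12-01.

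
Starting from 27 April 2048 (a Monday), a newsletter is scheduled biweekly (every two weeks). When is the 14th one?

The 14th occurrence is 13 intervals after the first: 13 × 14 = 182 days after 27 April 2048.
April has 30 days — 3 days to the end of April leaves 179.
May has 31 days (148 left).
June has 30 days (118 left).
July has 31 days (87 left).
August has 31 days (56 left).
September has 30 days (26 left).
26 days into October → 26 October 2048.

26 October 2048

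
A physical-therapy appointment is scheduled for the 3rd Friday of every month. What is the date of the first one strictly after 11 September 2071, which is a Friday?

18 September 2071

September 2071 starts on a Tuesday; its first Friday is the 4th, so the 3rd Friday is the 18th — 18 September 2071.
18 September 2071 is after 11 September 2071, so that is the next one.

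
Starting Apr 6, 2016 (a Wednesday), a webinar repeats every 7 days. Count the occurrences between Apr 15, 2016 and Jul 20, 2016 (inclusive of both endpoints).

Occurrences land 7·i days after Apr 6, 2016 for i = 0, 1, 2, …
Apr 15, 2016 is 9 days after the start; 9 ÷ 7 = 1 remainder 2; since the remainder is 2, round up to i = 2. First occurrence in the window: #3 on Apr 20, 2016 (2×7 = 14 days in).
Jul 20, 2016 is 105 days after the start; 105 ÷ 7 = 15 remainder 0. Last occurrence in the window: #16 on Jul 20, 2016.
Occurrences #3 through #16: 14 in total.

14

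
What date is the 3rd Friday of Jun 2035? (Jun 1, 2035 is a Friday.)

Jun 2035 begins on a Friday, so the first Friday is Jun 1.
The 3rd Friday is 2 weeks later: 1 + 14 = 15.

Jun 15, 2035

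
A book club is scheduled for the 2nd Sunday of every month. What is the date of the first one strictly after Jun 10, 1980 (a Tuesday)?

Jun 1980 starts on a Sunday; its first Sunday is the 1st, so the 2nd Sunday is the 8th — Jun 8, 1980.
That is not after Jun 10, 1980, so look at Jul 1980.
Jul 1980 starts on a Tuesday; its first Sunday is the 6th, so the 2nd Sunday is the 13th — Jul 13, 1980.

Jul 13, 1980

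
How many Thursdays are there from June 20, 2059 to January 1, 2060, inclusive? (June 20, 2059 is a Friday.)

28

June 20, 2059 is a Friday; the first Thursday on or after it is June 26, 2059 (6 days later).
From June 26, 2059 to January 1, 2060: 4 + 31 + 31 + 30 + 31 + 30 + 31 + 1 = 189 days (rest of June, July, August, September, October, November, December, January).
189 ÷ 7 = 27 full weeks with remainder 0, so 27 more Thursdays after the first → 28.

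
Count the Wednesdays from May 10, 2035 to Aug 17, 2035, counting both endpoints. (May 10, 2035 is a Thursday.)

14

May 10, 2035 is a Thursday; the first Wednesday on or after it is May 16, 2035 (6 days later).
From May 16, 2035 to Aug 17, 2035: 15 + 30 + 31 + 17 = 93 days (rest of May, Jun, Jul, Aug).
93 ÷ 7 = 13 full weeks with remainder 2, so 13 more Wednesdays after the first → 14.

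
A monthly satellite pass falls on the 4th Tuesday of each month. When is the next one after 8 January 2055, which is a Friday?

January 2055 starts on a Friday; its first Tuesday is the 5th, so the 4th Tuesday is the 26th — 26 January 2055.
26 January 2055 is after 8 January 2055, so that is the next one.

26 January 2055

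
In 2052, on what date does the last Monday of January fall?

The first Monday of January 2052 is January 1.
January 2052 has 31 days. Adding weeks: 1, 8, 15, 22, 29 — the last one ≤ 31 is the 29th.

January 29, 2052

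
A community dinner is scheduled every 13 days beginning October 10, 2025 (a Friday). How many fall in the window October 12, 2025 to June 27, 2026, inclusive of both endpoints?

Occurrences land 13·i days after October 10, 2025 for i = 0, 1, 2, …
October 12, 2025 is 2 days after the start; 2 ÷ 13 = 0 remainder 2; since the remainder is 2, round up to i = 1. First occurrence in the window: #2 on October 23, 2025 (1×13 = 13 days in).
June 27, 2026 is 260 days after the start; 260 ÷ 13 = 20 remainder 0. Last occurrence in the window: #21 on June 27, 2026.
Occurrences #2 through #21: 20 in total.

20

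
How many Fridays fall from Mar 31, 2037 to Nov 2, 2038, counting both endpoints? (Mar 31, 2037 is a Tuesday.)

83

Mar 31, 2037 is a Tuesday; the first Friday on or after it is Apr 3, 2037 (3 days later).
From Apr 3, 2037 to Nov 2, 2038: 272 + 306 = 578 days (rest of 2037, to Nov 2, 2038 in 2038).
578 ÷ 7 = 82 full weeks with remainder 4, so 82 more Fridays after the first → 83.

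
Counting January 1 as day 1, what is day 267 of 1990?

1990-09-24

January has 31 days (267 − 31 = 236 remain).
February has 28 days (236 − 28 = 208 remain).
March has 31 days (208 − 31 = 177 remain).
April has 30 days (177 − 30 = 147 remain).
May has 31 days (147 − 31 = 116 remain).
June has 30 days (116 − 30 = 86 remain).
July has 31 days (86 − 31 = 55 remain).
August has 31 days (55 − 31 = 24 remain).
24 into September → September 24.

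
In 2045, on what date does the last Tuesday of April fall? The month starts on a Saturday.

April 2045 begins on a Saturday, so the first Tuesday is April 4 (3 days later).
April 2045 has 30 days. Adding weeks: 4, 11, 18, 25 — the last one ≤ 30 is the 25th.

25 April 2045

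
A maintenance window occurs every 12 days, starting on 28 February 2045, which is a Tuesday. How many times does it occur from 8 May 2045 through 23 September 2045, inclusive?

12

Occurrences land 12·i days after 28 February 2045 for i = 0, 1, 2, …
8 May 2045 is 69 days after the start; 69 ÷ 12 = 5 remainder 9; since the remainder is 9, round up to i = 6. First occurrence in the window: #7 on 11 May 2045 (6×12 = 72 days in).
23 September 2045 is 207 days after the start; 207 ÷ 12 = 17 remainder 3. Last occurrence in the window: #18 on 20 September 2045.
Occurrences #7 through #18: 12 in total.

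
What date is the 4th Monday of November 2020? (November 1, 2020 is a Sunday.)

23 November 2020

November 2020 begins on a Sunday, so the first Monday is November 2 (1 day later).
The 4th Monday is 3 weeks later: 2 + 21 = 23.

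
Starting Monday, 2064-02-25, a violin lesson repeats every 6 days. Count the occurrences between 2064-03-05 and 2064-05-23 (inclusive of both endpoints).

13

Occurrences land 6·i days after 2064-02-25 for i = 0, 1, 2, …
2064-03-05 is 9 days after the start; 9 ÷ 6 = 1 remainder 3; since the remainder is 3, round up to i = 2. First occurrence in the window: #3 on 2064-03-08 (2×6 = 12 days in).
2064-05-23 is 88 days after the start; 88 ÷ 6 = 14 remainder 4. Last occurrence in the window: #15 on 2064-05-19.
Occurrences #3 through #15: 13 in total.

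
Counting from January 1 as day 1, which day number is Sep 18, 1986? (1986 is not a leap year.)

Days in months before Sep: 31 + 28 + 31 + 30 + 31 + 30 + 31 + 31 = 243.
Plus 18 days into Sep → day 261.

261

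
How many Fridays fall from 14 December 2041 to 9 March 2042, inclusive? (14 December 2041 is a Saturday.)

14 December 2041 is a Saturday; the first Friday on or after it is 20 December 2041 (6 days later).
From 20 December 2041 to 9 March 2042: 11 + 31 + 28 + 9 = 79 days (rest of December, January, February, March).
79 ÷ 7 = 11 full weeks with remainder 2, so 11 more Fridays after the first → 12.

12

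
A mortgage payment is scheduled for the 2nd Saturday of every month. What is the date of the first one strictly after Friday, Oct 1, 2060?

Oct 2060 starts on a Friday; its first Saturday is the 2nd, so the 2nd Saturday is the 9th — Oct 9, 2060.
Oct 9, 2060 is after Oct 1, 2060, so that is the next one.

Oct 9, 2060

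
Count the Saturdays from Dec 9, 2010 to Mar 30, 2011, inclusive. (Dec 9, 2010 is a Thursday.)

16

Dec 9, 2010 is a Thursday; the first Saturday on or after it is Dec 11, 2010 (2 days later).
From Dec 11, 2010 to Mar 30, 2011: 20 + 31 + 28 + 30 = 109 days (rest of Dec, Jan, Feb, Mar).
109 ÷ 7 = 15 full weeks with remainder 4, so 15 more Saturdays after the first → 16.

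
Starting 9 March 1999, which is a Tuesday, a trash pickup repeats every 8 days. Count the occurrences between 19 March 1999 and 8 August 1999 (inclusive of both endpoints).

Occurrences land 8·i days after 9 March 1999 for i = 0, 1, 2, …
19 March 1999 is 10 days after the start; 10 ÷ 8 = 1 remainder 2; since the remainder is 2, round up to i = 2. First occurrence in the window: #3 on 25 March 1999 (2×8 = 16 days in).
8 August 1999 is 152 days after the start; 152 ÷ 8 = 19 remainder 0. Last occurrence in the window: #20 on 8 August 1999.
Occurrences #3 through #20: 18 in total.

18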